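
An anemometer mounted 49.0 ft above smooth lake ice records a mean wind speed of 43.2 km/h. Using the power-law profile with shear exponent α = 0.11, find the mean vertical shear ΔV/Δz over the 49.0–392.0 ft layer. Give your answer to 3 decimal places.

Power law: V₂ = V₁ · (z₂/z₁)^α = 43.2 × (8.0000)^0.11 = 54.3030 km/h
ΔV/Δz = (54.3030 − 43.2)/(392.0 − 49.0) = 11.1030/343.0000 = 0.03237 km/h/ft

0.032 km/h/ft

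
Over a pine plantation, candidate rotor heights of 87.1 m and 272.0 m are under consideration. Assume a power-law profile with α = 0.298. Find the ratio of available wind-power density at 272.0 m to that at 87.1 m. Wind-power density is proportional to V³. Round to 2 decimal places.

2.77

Speed ratio: V_B/V_A = (z_B/z_A)^α = (272.0/87.1)^0.298 = (3.1228)^0.298 = 1.40403
Power-density ratio: P_B/P_A = (V_B/V_A)³ = (1.40403)³ = 2.76776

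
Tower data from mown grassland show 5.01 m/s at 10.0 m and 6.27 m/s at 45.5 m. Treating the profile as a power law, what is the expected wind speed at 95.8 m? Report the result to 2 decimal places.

First find α: α = ln(V₂/V₁)/ln(z₂/z₁) = ln(6.27/5.01)/ln(45.5/10.0) = 0.22434/1.51513 = 0.1481
Extrapolate from 45.5 m to 95.8 m: V₃ = 6.27 × (95.8/45.5)^0.1481 = 6.27 × 1.1165 = 7.0008 m/s

7.00 m/s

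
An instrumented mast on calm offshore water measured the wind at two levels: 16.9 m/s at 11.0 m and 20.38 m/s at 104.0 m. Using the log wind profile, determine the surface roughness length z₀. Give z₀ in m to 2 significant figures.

z₀ ≈ 0.00020 m

Log law: V(z) ∝ ln(z/z₀). With r = V₁/V₂ = 16.9/20.38 = 0.82924,
r · ln(z₂/z₀) = ln(z₁/z₀) ⇒ ln z₀ = (ln z₁ − r·ln z₂)/(1 − r)
ln z₀ = (2.39790 − 0.82924×4.64439) / 0.17076 = -8.5118
z₀ = exp(-8.5118) = 0.0002011 m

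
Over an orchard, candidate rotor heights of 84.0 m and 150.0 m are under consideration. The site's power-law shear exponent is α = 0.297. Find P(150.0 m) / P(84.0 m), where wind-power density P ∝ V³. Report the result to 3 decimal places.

Speed ratio: V_B/V_A = (z_B/z_A)^α = (150.0/84.0)^0.297 = (1.7857)^0.297 = 1.18792
Power-density ratio: P_B/P_A = (V_B/V_A)³ = (1.18792)³ = 1.67635

1.676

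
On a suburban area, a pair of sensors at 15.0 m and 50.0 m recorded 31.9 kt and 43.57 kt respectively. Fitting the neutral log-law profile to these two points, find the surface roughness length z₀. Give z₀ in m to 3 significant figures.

Log law: V(z) ∝ ln(z/z₀). With r = V₁/V₂ = 31.9/43.57 = 0.73216,
r · ln(z₂/z₀) = ln(z₁/z₀) ⇒ ln z₀ = (ln z₁ − r·ln z₂)/(1 − r)
ln z₀ = (2.70805 − 0.73216×3.91202) / 0.26784 = -0.5830
z₀ = exp(-0.5830) = 0.5582 m

z₀ ≈ 0.558 m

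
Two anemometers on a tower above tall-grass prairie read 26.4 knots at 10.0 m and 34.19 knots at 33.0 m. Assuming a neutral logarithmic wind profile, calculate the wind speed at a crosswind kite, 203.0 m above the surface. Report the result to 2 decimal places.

46.04 knots

Log law: V ∝ ln(z/z₀). From the pair, with r = V₁/V₂ = 0.77216,
ln z₀ = (ln z₁ − r·ln z₂)/(1 − r) = (2.3026 − 0.77216×3.4965)/0.22784 = -1.7436 → z₀ = 0.1749 m
V₃ = V₁ · ln(z₃/z₀)/ln(z₁/z₀) = 26.4 × 7.0568/4.0462 = 46.0434 knots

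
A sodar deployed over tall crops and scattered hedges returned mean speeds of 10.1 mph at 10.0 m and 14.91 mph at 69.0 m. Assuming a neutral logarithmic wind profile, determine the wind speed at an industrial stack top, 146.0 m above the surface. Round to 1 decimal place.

Log law: V ∝ ln(z/z₀). From the pair, with r = V₁/V₂ = 0.67740,
ln z₀ = (ln z₁ − r·ln z₂)/(1 − r) = (2.3026 − 0.67740×4.2341)/0.32260 = -1.7532 → z₀ = 0.1732 m
V₃ = V₁ · ln(z₃/z₀)/ln(z₁/z₀) = 10.1 × 6.7368/4.0558 = 16.7765 mph

16.8 mph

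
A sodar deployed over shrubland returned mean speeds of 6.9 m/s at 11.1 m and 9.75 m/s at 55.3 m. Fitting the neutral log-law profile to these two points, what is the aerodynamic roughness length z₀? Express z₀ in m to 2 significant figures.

z₀ ≈ 0.23 m

Log law: V(z) ∝ ln(z/z₀). With r = V₁/V₂ = 6.9/9.75 = 0.70769,
r · ln(z₂/z₀) = ln(z₁/z₀) ⇒ ln z₀ = (ln z₁ − r·ln z₂)/(1 − r)
ln z₀ = (2.40695 − 0.70769×4.01277) / 0.29231 = -1.4808
z₀ = exp(-1.4808) = 0.2274 m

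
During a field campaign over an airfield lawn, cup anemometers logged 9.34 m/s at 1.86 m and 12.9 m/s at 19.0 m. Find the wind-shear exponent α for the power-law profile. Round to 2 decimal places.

Power law: V₂/V₁ = (z₂/z₁)^α ⇒ α = ln(V₂/V₁) / ln(z₂/z₁)
α = ln(12.9/9.34) / ln(19.0/1.86) = ln(1.3812) / ln(10.2151)
  = 0.32292 / 2.32386 = 0.13896

α ≈ 0.14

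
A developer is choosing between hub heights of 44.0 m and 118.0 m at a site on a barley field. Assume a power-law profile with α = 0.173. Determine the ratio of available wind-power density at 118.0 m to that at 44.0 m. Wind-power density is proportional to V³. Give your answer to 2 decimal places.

1.67

Speed ratio: V_B/V_A = (z_B/z_A)^α = (118.0/44.0)^0.173 = (2.6818)^0.173 = 1.18609
Power-density ratio: P_B/P_A = (V_B/V_A)³ = (1.18609)³ = 1.66861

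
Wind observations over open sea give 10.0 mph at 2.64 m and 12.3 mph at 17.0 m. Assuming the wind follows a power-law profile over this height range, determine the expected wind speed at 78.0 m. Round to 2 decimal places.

14.57 mph

First find α: α = ln(V₂/V₁)/ln(z₂/z₁) = ln(12.3/10.0)/ln(17.0/2.64) = 0.20701/1.86243 = 0.1112
Extrapolate from 17.0 m to 78.0 m: V₃ = 12.3 × (78.0/17.0)^0.1112 = 12.3 × 1.1845 = 14.5696 mph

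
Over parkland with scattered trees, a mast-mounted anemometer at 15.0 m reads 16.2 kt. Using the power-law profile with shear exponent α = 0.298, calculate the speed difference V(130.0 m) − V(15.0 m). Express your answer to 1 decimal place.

14.6 kt

Power law: V₂ = V₁ · (z₂/z₁)^α = 16.2 × (8.6667)^0.298 = 30.8315 kt
ΔV = 30.8315 − 16.2 = 14.6315 kt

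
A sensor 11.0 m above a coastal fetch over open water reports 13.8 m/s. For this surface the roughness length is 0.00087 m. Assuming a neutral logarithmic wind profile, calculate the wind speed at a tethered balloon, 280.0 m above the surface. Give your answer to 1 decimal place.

18.5 m/s

Log law: V(z) ∝ ln(z/z₀), so V₂/V₁ = ln(z₂/z₀) / ln(z₁/z₀).
ln(280.0/0.00087) = 12.6818, ln(11.0/0.00087) = 9.4449
V₂ = 13.8 × 12.6818/9.4449 = 13.8 × 1.3427 = 18.5294 m/s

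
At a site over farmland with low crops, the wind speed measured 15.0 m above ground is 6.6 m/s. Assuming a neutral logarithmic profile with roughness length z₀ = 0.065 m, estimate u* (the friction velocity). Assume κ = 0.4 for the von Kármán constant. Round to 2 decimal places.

u* ≈ 0.49 m/s

Log law: V(z) = (u*/κ) · ln(z/z₀) ⇒ u* = κ · V / ln(z/z₀)
u* = 0.4 × 6.6 / ln(15.0/0.065) = 0.4 × 6.6 / 5.4414
   = 2.6400 / 5.4414 = 0.4852 m/s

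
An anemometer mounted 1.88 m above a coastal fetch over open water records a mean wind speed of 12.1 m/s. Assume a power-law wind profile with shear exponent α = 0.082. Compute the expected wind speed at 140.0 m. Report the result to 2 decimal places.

17.23 m/s

Power-law profile: V₂ = V₁ · (z₂/z₁)^α
V₂ = 12.1 × (140.0/1.88)^0.082 = 12.1 × (74.4681)^0.082
    = 12.1 × 1.4240 = 17.2301 m/s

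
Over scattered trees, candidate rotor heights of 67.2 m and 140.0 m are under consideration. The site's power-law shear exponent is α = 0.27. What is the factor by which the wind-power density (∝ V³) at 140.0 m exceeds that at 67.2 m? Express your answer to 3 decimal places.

1.812

Speed ratio: V_B/V_A = (z_B/z_A)^α = (140.0/67.2)^0.27 = (2.0833)^0.27 = 1.21917
Power-density ratio: P_B/P_A = (V_B/V_A)³ = (1.21917)³ = 1.81215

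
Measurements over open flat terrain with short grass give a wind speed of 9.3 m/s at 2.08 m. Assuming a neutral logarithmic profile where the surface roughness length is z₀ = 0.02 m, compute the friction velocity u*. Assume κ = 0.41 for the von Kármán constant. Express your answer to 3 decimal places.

u* ≈ 0.821 m/s

Log law: V(z) = (u*/κ) · ln(z/z₀) ⇒ u* = κ · V / ln(z/z₀)
u* = 0.41 × 9.3 / ln(2.08/0.02) = 0.41 × 9.3 / 4.6444
   = 3.8130 / 4.6444 = 0.8210 m/s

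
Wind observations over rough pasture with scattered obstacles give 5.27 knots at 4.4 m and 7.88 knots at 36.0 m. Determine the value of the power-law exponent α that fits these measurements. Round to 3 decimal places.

α ≈ 0.191

Power law: V₂/V₁ = (z₂/z₁)^α ⇒ α = ln(V₂/V₁) / ln(z₂/z₁)
α = ln(7.88/5.27) / ln(36.0/4.4) = ln(1.4953) / ln(8.1818)
  = 0.40230 / 2.10191 = 0.19140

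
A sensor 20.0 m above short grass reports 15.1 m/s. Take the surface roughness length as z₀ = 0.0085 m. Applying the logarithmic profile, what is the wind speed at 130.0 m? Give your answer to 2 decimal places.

Log law: V(z) ∝ ln(z/z₀), so V₂/V₁ = ln(z₂/z₀) / ln(z₁/z₀).
ln(130.0/0.0085) = 9.6352, ln(20.0/0.0085) = 7.7634
V₂ = 15.1 × 9.6352/7.7634 = 15.1 × 1.2411 = 18.7407 m/s

18.74 m/s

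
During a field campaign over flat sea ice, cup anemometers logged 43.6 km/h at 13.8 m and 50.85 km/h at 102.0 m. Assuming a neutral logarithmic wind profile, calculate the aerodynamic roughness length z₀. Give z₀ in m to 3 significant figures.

z₀ ≈ 0.0000823 m

Log law: V(z) ∝ ln(z/z₀). With r = V₁/V₂ = 43.6/50.85 = 0.85742,
r · ln(z₂/z₀) = ln(z₁/z₀) ⇒ ln z₀ = (ln z₁ − r·ln z₂)/(1 − r)
ln z₀ = (2.62467 − 0.85742×4.62497) / 0.14258 = -9.4047
z₀ = exp(-9.4047) = 0.00008233 m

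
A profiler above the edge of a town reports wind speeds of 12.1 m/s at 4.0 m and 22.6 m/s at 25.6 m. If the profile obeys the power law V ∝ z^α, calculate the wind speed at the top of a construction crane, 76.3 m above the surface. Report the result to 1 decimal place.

32.6 m/s

First find α: α = ln(V₂/V₁)/ln(z₂/z₁) = ln(22.6/12.1)/ln(25.6/4.0) = 0.62474/1.85630 = 0.3366
Extrapolate from 25.6 m to 76.3 m: V₃ = 22.6 × (76.3/25.6)^0.3366 = 22.6 × 1.4442 = 32.6385 m/s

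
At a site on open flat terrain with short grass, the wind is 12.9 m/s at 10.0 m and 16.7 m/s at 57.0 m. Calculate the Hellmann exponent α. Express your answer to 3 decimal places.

α ≈ 0.148

Power law: V₂/V₁ = (z₂/z₁)^α ⇒ α = ln(V₂/V₁) / ln(z₂/z₁)
α = ln(16.7/12.9) / ln(57.0/10.0) = ln(1.2946) / ln(5.7000)
  = 0.25818 / 1.74047 = 0.14834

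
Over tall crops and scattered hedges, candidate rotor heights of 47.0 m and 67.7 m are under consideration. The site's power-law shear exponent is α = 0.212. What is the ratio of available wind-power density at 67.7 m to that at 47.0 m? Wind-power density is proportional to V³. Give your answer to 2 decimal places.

Speed ratio: V_B/V_A = (z_B/z_A)^α = (67.7/47.0)^0.212 = (1.4404)^0.212 = 1.08044
Power-density ratio: P_B/P_A = (V_B/V_A)³ = (1.08044)³ = 1.26125

1.26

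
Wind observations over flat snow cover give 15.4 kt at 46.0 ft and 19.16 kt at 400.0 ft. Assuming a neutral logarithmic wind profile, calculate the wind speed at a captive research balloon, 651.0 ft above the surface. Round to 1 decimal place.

Log law: V ∝ ln(z/z₀). From the pair, with r = V₁/V₂ = 0.80376,
ln z₀ = (ln z₁ − r·ln z₂)/(1 − r) = (3.8286 − 0.80376×5.9915)/0.19624 = -5.0297 → z₀ = 0.006541 ft
V₃ = V₁ · ln(z₃/z₀)/ln(z₁/z₀) = 15.4 × 11.5082/8.8584 = 20.0067 kt

20.0 kt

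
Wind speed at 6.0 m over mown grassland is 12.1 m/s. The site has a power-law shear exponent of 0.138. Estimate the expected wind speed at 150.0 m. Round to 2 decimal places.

18.87 m/s

Power-law profile: V₂ = V₁ · (z₂/z₁)^α
V₂ = 12.1 × (150.0/6.0)^0.138 = 12.1 × (25.0000)^0.138
    = 12.1 × 1.5592 = 18.8669 m/s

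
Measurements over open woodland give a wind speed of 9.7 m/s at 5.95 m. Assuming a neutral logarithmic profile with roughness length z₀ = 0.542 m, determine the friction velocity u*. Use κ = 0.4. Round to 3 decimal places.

u* ≈ 1.619 m/s

Log law: V(z) = (u*/κ) · ln(z/z₀) ⇒ u* = κ · V / ln(z/z₀)
u* = 0.4 × 9.7 / ln(5.95/0.542) = 0.4 × 9.7 / 2.3959
   = 3.8800 / 2.3959 = 1.6194 m/s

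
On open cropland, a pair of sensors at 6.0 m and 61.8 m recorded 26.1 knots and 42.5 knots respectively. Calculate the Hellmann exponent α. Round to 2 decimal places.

α ≈ 0.21

Power law: V₂/V₁ = (z₂/z₁)^α ⇒ α = ln(V₂/V₁) / ln(z₂/z₁)
α = ln(42.5/26.1) / ln(61.8/6.0) = ln(1.6284) / ln(10.3000)
  = 0.48757 / 2.33214 = 0.20906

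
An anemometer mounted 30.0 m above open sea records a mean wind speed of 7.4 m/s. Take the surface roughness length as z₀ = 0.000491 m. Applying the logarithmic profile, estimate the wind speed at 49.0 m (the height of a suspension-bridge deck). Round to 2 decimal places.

7.73 m/s

Log law: V(z) ∝ ln(z/z₀), so V₂/V₁ = ln(z₂/z₀) / ln(z₁/z₀).
ln(49.0/0.000491) = 11.5109, ln(30.0/0.000491) = 11.0203
V₂ = 7.4 × 11.5109/11.0203 = 7.4 × 1.0445 = 7.7294 m/s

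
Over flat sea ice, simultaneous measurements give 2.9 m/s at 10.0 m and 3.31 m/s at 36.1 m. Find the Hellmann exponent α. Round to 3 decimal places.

Power law: V₂/V₁ = (z₂/z₁)^α ⇒ α = ln(V₂/V₁) / ln(z₂/z₁)
α = ln(3.31/2.9) / ln(36.1/10.0) = ln(1.1414) / ln(3.6100)
  = 0.13224 / 1.28371 = 0.10301

α ≈ 0.103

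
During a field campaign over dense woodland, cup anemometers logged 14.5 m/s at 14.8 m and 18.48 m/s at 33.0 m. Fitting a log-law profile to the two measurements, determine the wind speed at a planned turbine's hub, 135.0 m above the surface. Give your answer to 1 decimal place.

25.5 m/s

Log law: V ∝ ln(z/z₀). From the pair, with r = V₁/V₂ = 0.78463,
ln z₀ = (ln z₁ − r·ln z₂)/(1 − r) = (2.6946 − 0.78463×3.4965)/0.21537 = -0.2268 → z₀ = 0.7971 m
V₃ = V₁ · ln(z₃/z₀)/ln(z₁/z₀) = 14.5 × 5.1321/2.9214 = 25.4722 m/s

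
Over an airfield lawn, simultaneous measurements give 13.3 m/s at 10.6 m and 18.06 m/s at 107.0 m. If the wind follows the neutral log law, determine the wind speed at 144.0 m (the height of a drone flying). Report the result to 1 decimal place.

18.7 m/s

Log law: V ∝ ln(z/z₀). From the pair, with r = V₁/V₂ = 0.73643,
ln z₀ = (ln z₁ − r·ln z₂)/(1 − r) = (2.3609 − 0.73643×4.6728)/0.26357 = -4.0991 → z₀ = 0.01659 m
V₃ = V₁ · ln(z₃/z₀)/ln(z₁/z₀) = 13.3 × 9.0689/6.4599 = 18.6714 m/s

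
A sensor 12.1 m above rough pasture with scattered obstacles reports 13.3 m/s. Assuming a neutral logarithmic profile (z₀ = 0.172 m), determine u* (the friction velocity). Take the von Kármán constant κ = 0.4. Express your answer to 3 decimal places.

u* ≈ 1.251 m/s

Log law: V(z) = (u*/κ) · ln(z/z₀) ⇒ u* = κ · V / ln(z/z₀)
u* = 0.4 × 13.3 / ln(12.1/0.172) = 0.4 × 13.3 / 4.2535
   = 5.3200 / 4.2535 = 1.2507 m/s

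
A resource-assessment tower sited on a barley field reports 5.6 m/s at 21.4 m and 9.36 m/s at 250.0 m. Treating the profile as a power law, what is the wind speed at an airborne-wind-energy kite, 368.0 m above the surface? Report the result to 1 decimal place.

First find α: α = ln(V₂/V₁)/ln(z₂/z₁) = ln(9.36/5.6)/ln(250.0/21.4) = 0.51368/2.45807 = 0.2090
Extrapolate from 250.0 m to 368.0 m: V₃ = 9.36 × (368.0/250.0)^0.2090 = 9.36 × 1.0841 = 10.1476 m/s

10.1 m/s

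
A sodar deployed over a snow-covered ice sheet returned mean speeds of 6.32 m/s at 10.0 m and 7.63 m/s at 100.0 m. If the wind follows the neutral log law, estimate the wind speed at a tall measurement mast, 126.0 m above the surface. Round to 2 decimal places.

7.76 m/s

Log law: V ∝ ln(z/z₀). From the pair, with r = V₁/V₂ = 0.82831,
ln z₀ = (ln z₁ − r·ln z₂)/(1 − r) = (2.3026 − 0.82831×4.6052)/0.17169 = -8.8061 → z₀ = 0.0001498 m
V₃ = V₁ · ln(z₃/z₀)/ln(z₁/z₀) = 6.32 × 13.6424/11.1087 = 7.7615 m/s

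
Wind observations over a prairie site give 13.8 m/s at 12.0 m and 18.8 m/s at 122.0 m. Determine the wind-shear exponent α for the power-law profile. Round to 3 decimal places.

α ≈ 0.133

Power law: V₂/V₁ = (z₂/z₁)^α ⇒ α = ln(V₂/V₁) / ln(z₂/z₁)
α = ln(18.8/13.8) / ln(122.0/12.0) = ln(1.3623) / ln(10.1667)
  = 0.30919 / 2.31911 = 0.13332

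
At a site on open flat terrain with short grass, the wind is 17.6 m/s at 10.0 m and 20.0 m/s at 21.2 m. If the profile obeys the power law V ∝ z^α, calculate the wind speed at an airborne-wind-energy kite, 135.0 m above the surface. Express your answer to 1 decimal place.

27.4 m/s

First find α: α = ln(V₂/V₁)/ln(z₂/z₁) = ln(20.0/17.6)/ln(21.2/10.0) = 0.12783/0.75142 = 0.1701
Extrapolate from 21.2 m to 135.0 m: V₃ = 20.0 × (135.0/21.2)^0.1701 = 20.0 × 1.3702 = 27.4037 m/s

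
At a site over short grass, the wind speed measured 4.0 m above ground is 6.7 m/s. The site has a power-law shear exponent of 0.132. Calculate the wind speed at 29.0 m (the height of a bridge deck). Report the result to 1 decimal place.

8.7 m/s

Power-law profile: V₂ = V₁ · (z₂/z₁)^α
V₂ = 6.7 × (29.0/4.0)^0.132 = 6.7 × (7.2500)^0.132
    = 6.7 × 1.2989 = 8.7024 m/s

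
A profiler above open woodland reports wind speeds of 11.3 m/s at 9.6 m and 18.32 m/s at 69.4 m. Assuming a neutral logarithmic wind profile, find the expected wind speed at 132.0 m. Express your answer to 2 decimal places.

20.60 m/s

Log law: V ∝ ln(z/z₀). From the pair, with r = V₁/V₂ = 0.61681,
ln z₀ = (ln z₁ − r·ln z₂)/(1 − r) = (2.2618 − 0.61681×4.2399)/0.38319 = -0.9224 → z₀ = 0.3976 m
V₃ = V₁ · ln(z₃/z₀)/ln(z₁/z₀) = 11.3 × 5.8052/3.1842 = 20.6016 m/s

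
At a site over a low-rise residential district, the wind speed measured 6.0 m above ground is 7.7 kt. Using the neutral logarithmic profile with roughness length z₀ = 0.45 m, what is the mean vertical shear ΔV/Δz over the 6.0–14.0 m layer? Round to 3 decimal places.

Log law: V₂ = V₁ · ln(z₂/z₀)/ln(z₁/z₀) = 7.7 × 3.4376/2.5903 = 10.2187 kt
ΔV/Δz = (10.2187 − 7.7)/(14.0 − 6.0) = 2.5187/8.0000 = 0.31484 kt/m

0.315 kt/m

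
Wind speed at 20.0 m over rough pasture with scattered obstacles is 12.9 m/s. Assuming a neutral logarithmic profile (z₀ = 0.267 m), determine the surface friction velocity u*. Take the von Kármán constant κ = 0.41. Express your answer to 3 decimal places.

u* ≈ 1.225 m/s

Log law: V(z) = (u*/κ) · ln(z/z₀) ⇒ u* = κ · V / ln(z/z₀)
u* = 0.41 × 12.9 / ln(20.0/0.267) = 0.41 × 12.9 / 4.3162
   = 5.2890 / 4.3162 = 1.2254 m/s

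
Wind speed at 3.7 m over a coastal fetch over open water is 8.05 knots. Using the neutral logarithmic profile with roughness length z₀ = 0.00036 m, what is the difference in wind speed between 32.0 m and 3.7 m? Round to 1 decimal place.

Log law: V₂ = V₁ · ln(z₂/z₀)/ln(z₁/z₀) = 8.05 × 11.3951/9.2377 = 9.9300 knots
ΔV = 9.9300 − 8.05 = 1.8800 knots

1.9 knots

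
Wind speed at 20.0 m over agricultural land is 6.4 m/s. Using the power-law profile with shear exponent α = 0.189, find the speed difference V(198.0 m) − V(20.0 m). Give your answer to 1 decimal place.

3.5 m/s

Power law: V₂ = V₁ · (z₂/z₁)^α = 6.4 × (9.9000)^0.189 = 9.8709 m/s
ΔV = 9.8709 − 6.4 = 3.4709 m/s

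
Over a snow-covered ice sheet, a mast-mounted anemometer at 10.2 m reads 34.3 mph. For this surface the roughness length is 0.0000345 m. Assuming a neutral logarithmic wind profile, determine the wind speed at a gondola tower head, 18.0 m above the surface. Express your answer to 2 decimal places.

Log law: V(z) ∝ ln(z/z₀), so V₂/V₁ = ln(z₂/z₀) / ln(z₁/z₀).
ln(18.0/0.0000345) = 13.1649, ln(10.2/0.0000345) = 12.5969
V₂ = 34.3 × 13.1649/12.5969 = 34.3 × 1.0451 = 35.8466 mph

35.85 mph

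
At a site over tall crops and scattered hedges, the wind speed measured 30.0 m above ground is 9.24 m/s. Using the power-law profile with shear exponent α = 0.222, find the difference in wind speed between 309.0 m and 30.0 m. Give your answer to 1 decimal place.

Power law: V₂ = V₁ · (z₂/z₁)^α = 9.24 × (10.3000)^0.222 = 15.5068 m/s
ΔV = 15.5068 − 9.24 = 6.2668 m/s

6.3 m/s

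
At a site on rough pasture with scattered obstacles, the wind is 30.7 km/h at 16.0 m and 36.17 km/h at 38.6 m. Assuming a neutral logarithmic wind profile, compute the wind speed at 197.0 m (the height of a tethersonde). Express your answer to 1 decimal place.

46.3 km/h

Log law: V ∝ ln(z/z₀). From the pair, with r = V₁/V₂ = 0.84877,
ln z₀ = (ln z₁ − r·ln z₂)/(1 − r) = (2.7726 − 0.84877×3.6533)/0.15123 = -2.1701 → z₀ = 0.1142 m
V₃ = V₁ · ln(z₃/z₀)/ln(z₁/z₀) = 30.7 × 7.4533/4.9427 = 46.2940 km/h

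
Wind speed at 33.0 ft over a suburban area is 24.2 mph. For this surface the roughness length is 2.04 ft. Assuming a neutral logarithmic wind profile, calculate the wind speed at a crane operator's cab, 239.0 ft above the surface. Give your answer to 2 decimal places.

Log law: V(z) ∝ ln(z/z₀), so V₂/V₁ = ln(z₂/z₀) / ln(z₁/z₀).
ln(239.0/2.04) = 4.7635, ln(33.0/2.04) = 2.7836
V₂ = 24.2 × 4.7635/2.7836 = 24.2 × 1.7113 = 41.4136 mph

41.41 mph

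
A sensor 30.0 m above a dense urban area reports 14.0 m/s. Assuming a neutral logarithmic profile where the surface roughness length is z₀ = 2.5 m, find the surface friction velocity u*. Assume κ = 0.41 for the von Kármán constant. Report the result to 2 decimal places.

u* ≈ 2.31 m/s

Log law: V(z) = (u*/κ) · ln(z/z₀) ⇒ u* = κ · V / ln(z/z₀)
u* = 0.41 × 14.0 / ln(30.0/2.5) = 0.41 × 14.0 / 2.4849
   = 5.7400 / 2.4849 = 2.3099 m/s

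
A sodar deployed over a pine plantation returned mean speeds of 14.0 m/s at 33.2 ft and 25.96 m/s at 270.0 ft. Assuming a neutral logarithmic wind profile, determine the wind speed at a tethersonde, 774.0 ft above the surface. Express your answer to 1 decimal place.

Log law: V ∝ ln(z/z₀). From the pair, with r = V₁/V₂ = 0.53929,
ln z₀ = (ln z₁ − r·ln z₂)/(1 − r) = (3.5025 − 0.53929×5.5984)/0.46071 = 1.0492 → z₀ = 2.855 ft
V₃ = V₁ · ln(z₃/z₀)/ln(z₁/z₀) = 14.0 × 5.6024/2.4534 = 31.9698 m/s

32.0 m/s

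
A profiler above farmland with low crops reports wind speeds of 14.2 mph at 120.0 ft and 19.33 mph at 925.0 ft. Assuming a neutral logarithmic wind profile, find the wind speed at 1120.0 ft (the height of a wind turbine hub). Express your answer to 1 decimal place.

19.8 mph

Log law: V ∝ ln(z/z₀). From the pair, with r = V₁/V₂ = 0.73461,
ln z₀ = (ln z₁ − r·ln z₂)/(1 − r) = (4.7875 − 0.73461×6.8298)/0.26539 = -0.8657 → z₀ = 0.4208 ft
V₃ = V₁ · ln(z₃/z₀)/ln(z₁/z₀) = 14.2 × 7.8867/5.6532 = 19.8105 mph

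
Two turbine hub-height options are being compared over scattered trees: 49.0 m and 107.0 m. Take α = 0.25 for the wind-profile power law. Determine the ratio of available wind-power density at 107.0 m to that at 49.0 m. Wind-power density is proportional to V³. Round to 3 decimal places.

1.796

Speed ratio: V_B/V_A = (z_B/z_A)^α = (107.0/49.0)^0.25 = (2.1837)^0.25 = 1.21562
Power-density ratio: P_B/P_A = (V_B/V_A)³ = (1.21562)³ = 1.79635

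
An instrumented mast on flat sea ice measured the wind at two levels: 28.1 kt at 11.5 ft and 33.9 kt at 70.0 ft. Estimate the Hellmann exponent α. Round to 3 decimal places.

α ≈ 0.104

Power law: V₂/V₁ = (z₂/z₁)^α ⇒ α = ln(V₂/V₁) / ln(z₂/z₁)
α = ln(33.9/28.1) / ln(70.0/11.5) = ln(1.2064) / ln(6.0870)
  = 0.18765 / 1.80615 = 0.10389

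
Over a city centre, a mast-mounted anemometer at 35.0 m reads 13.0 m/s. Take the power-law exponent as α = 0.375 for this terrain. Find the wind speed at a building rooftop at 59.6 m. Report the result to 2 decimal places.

15.87 m/s

Power-law profile: V₂ = V₁ · (z₂/z₁)^α
V₂ = 13.0 × (59.6/35.0)^0.375 = 13.0 × (1.7029)^0.375
    = 13.0 × 1.2209 = 15.8721 m/s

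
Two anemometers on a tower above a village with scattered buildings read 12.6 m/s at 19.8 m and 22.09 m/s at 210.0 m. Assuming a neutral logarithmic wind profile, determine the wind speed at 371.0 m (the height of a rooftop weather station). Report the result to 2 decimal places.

24.38 m/s

Log law: V ∝ ln(z/z₀). From the pair, with r = V₁/V₂ = 0.57039,
ln z₀ = (ln z₁ − r·ln z₂)/(1 − r) = (2.9857 − 0.57039×5.3471)/0.42961 = -0.1496 → z₀ = 0.8610 m
V₃ = V₁ · ln(z₃/z₀)/ln(z₁/z₀) = 12.6 × 6.0658/3.1353 = 24.3771 m/s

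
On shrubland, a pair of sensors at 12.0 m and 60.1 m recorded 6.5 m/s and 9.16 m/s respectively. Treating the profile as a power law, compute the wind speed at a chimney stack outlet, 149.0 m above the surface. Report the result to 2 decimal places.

11.11 m/s

First find α: α = ln(V₂/V₁)/ln(z₂/z₁) = ln(9.16/6.5)/ln(60.1/12.0) = 0.34304/1.61110 = 0.2129
Extrapolate from 60.1 m to 149.0 m: V₃ = 9.16 × (149.0/60.1)^0.2129 = 9.16 × 1.2133 = 11.1136 m/s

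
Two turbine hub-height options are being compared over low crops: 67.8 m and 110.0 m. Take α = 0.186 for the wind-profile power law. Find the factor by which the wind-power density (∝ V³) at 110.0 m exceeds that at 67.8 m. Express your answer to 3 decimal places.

Speed ratio: V_B/V_A = (z_B/z_A)^α = (110.0/67.8)^0.186 = (1.6224)^0.186 = 1.09418
Power-density ratio: P_B/P_A = (V_B/V_A)³ = (1.09418)³ = 1.31000

1.310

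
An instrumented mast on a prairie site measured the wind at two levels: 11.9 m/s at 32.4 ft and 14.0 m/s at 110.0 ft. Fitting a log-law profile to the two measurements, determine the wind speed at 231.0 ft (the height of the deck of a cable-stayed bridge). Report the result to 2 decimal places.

15.27 m/s

Log law: V ∝ ln(z/z₀). From the pair, with r = V₁/V₂ = 0.85000,
ln z₀ = (ln z₁ − r·ln z₂)/(1 − r) = (3.4782 − 0.85000×4.7005)/0.15000 = -3.4483 → z₀ = 0.03180 ft
V₃ = V₁ · ln(z₃/z₀)/ln(z₁/z₀) = 11.9 × 8.8908/6.9265 = 15.2747 m/s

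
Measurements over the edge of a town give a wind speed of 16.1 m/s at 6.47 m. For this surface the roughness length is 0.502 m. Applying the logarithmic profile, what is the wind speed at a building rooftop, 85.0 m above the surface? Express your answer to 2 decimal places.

32.32 m/s

Log law: V(z) ∝ ln(z/z₀), so V₂/V₁ = ln(z₂/z₀) / ln(z₁/z₀).
ln(85.0/0.502) = 5.1318, ln(6.47/0.502) = 2.5563
V₂ = 16.1 × 5.1318/2.5563 = 16.1 × 2.0075 = 32.3206 m/s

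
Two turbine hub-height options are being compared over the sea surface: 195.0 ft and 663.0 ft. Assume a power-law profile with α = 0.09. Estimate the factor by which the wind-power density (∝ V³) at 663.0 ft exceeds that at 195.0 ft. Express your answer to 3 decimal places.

Speed ratio: V_B/V_A = (z_B/z_A)^α = (663.0/195.0)^0.09 = (3.4000)^0.09 = 1.11643
Power-density ratio: P_B/P_A = (V_B/V_A)³ = (1.11643)³ = 1.39155

1.392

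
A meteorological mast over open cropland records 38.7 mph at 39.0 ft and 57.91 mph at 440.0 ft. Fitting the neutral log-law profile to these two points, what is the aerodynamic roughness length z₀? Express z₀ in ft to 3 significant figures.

Log law: V(z) ∝ ln(z/z₀). With r = V₁/V₂ = 38.7/57.91 = 0.66828,
r · ln(z₂/z₀) = ln(z₁/z₀) ⇒ ln z₀ = (ln z₁ − r·ln z₂)/(1 − r)
ln z₀ = (3.66356 − 0.66828×6.08677) / 0.33172 = -1.2182
z₀ = exp(-1.2182) = 0.2958 ft

z₀ ≈ 0.296 ft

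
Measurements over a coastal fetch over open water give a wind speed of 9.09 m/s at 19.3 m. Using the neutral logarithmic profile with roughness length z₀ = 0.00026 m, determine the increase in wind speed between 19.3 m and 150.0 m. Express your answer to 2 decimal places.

Log law: V₂ = V₁ · ln(z₂/z₀)/ln(z₁/z₀) = 9.09 × 13.2655/11.2149 = 10.7520 m/s
ΔV = 10.7520 − 9.09 = 1.6620 m/s

1.66 m/s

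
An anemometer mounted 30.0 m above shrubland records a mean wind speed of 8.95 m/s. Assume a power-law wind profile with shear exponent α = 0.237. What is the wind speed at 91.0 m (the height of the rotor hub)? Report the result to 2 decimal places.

11.64 m/s

Power-law profile: V₂ = V₁ · (z₂/z₁)^α
V₂ = 8.95 × (91.0/30.0)^0.237 = 8.95 × (3.0333)^0.237
    = 8.95 × 1.3008 = 11.6423 m/s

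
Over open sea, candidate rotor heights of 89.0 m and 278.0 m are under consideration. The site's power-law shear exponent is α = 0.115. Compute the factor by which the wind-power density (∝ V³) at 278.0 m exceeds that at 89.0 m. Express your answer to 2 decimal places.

1.48

Speed ratio: V_B/V_A = (z_B/z_A)^α = (278.0/89.0)^0.115 = (3.1236)^0.115 = 1.13995
Power-density ratio: P_B/P_A = (V_B/V_A)³ = (1.13995)³ = 1.48134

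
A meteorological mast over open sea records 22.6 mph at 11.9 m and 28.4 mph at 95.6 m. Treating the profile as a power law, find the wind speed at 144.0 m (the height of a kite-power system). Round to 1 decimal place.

First find α: α = ln(V₂/V₁)/ln(z₂/z₁) = ln(28.4/22.6)/ln(95.6/11.9) = 0.22844/2.08363 = 0.1096
Extrapolate from 95.6 m to 144.0 m: V₃ = 28.4 × (144.0/95.6)^0.1096 = 28.4 × 1.0459 = 29.7045 mph

29.7 mph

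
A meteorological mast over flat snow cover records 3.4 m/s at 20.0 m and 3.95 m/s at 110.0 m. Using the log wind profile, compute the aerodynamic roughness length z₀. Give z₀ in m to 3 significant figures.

Log law: V(z) ∝ ln(z/z₀). With r = V₁/V₂ = 3.4/3.95 = 0.86076,
r · ln(z₂/z₀) = ln(z₁/z₀) ⇒ ln z₀ = (ln z₁ − r·ln z₂)/(1 − r)
ln z₀ = (2.99573 − 0.86076×4.70048) / 0.13924 = -7.5427
z₀ = exp(-7.5427) = 0.0005300 m

z₀ ≈ 0.000530 m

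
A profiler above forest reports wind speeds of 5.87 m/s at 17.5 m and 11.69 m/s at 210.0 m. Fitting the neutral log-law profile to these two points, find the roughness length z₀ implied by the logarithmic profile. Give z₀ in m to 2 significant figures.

z₀ ≈ 1.4 m

Log law: V(z) ∝ ln(z/z₀). With r = V₁/V₂ = 5.87/11.69 = 0.50214,
r · ln(z₂/z₀) = ln(z₁/z₀) ⇒ ln z₀ = (ln z₁ − r·ln z₂)/(1 − r)
ln z₀ = (2.86220 − 0.50214×5.34711) / 0.49786 = 0.3559
z₀ = exp(0.3559) = 1.428 m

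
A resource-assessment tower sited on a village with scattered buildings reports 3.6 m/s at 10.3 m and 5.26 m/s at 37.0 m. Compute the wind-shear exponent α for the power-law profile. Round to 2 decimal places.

α ≈ 0.30

Power law: V₂/V₁ = (z₂/z₁)^α ⇒ α = ln(V₂/V₁) / ln(z₂/z₁)
α = ln(5.26/3.6) / ln(37.0/10.3) = ln(1.4611) / ln(3.5922)
  = 0.37920 / 1.27877 = 0.29653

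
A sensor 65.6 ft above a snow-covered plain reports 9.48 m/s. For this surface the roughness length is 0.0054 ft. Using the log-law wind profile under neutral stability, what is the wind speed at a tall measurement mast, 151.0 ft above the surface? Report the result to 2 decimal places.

Log law: V(z) ∝ ln(z/z₀), so V₂/V₁ = ln(z₂/z₀) / ln(z₁/z₀).
ln(151.0/0.0054) = 10.2386, ln(65.6/0.0054) = 9.4049
V₂ = 9.48 × 10.2386/9.4049 = 9.48 × 1.0886 = 10.3204 m/s

10.32 m/s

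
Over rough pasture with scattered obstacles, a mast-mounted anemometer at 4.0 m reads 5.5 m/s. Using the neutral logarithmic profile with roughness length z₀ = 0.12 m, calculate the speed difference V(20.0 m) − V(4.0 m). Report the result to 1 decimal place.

Log law: V₂ = V₁ · ln(z₂/z₀)/ln(z₁/z₀) = 5.5 × 5.1160/3.5066 = 8.0244 m/s
ΔV = 8.0244 − 5.5 = 2.5244 m/s

2.5 m/s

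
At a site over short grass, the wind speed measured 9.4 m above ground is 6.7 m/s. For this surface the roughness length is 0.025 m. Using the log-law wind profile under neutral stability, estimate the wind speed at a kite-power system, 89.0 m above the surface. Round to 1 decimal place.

9.2 m/s

Log law: V(z) ∝ ln(z/z₀), so V₂/V₁ = ln(z₂/z₀) / ln(z₁/z₀).
ln(89.0/0.025) = 8.1775, ln(9.4/0.025) = 5.9296
V₂ = 6.7 × 8.1775/5.9296 = 6.7 × 1.3791 = 9.2400 m/s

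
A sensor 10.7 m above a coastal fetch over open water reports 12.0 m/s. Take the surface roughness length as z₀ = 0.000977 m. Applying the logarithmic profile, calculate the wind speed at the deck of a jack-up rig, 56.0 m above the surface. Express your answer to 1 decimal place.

14.1 m/s

Log law: V(z) ∝ ln(z/z₀), so V₂/V₁ = ln(z₂/z₀) / ln(z₁/z₀).
ln(56.0/0.000977) = 10.9564, ln(10.7/0.000977) = 9.3013
V₂ = 12.0 × 10.9564/9.3013 = 12.0 × 1.1779 = 14.1353 m/s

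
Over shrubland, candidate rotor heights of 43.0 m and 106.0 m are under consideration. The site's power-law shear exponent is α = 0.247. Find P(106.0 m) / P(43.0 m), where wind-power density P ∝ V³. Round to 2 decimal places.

Speed ratio: V_B/V_A = (z_B/z_A)^α = (106.0/43.0)^0.247 = (2.4651)^0.247 = 1.24964
Power-density ratio: P_B/P_A = (V_B/V_A)³ = (1.24964)³ = 1.95142

1.95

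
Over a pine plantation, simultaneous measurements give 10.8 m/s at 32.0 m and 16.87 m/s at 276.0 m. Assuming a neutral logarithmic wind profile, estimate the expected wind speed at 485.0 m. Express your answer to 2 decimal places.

18.46 m/s

Log law: V ∝ ln(z/z₀). From the pair, with r = V₁/V₂ = 0.64019,
ln z₀ = (ln z₁ − r·ln z₂)/(1 − r) = (3.4657 − 0.64019×5.6204)/0.35981 = -0.3679 → z₀ = 0.6922 m
V₃ = V₁ · ln(z₃/z₀)/ln(z₁/z₀) = 10.8 × 6.5521/3.8337 = 18.4582 m/s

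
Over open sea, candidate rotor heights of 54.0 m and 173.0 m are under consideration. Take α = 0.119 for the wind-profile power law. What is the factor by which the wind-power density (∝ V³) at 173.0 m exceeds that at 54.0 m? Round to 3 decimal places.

1.515

Speed ratio: V_B/V_A = (z_B/z_A)^α = (173.0/54.0)^0.119 = (3.2037)^0.119 = 1.14861
Power-density ratio: P_B/P_A = (V_B/V_A)³ = (1.14861)³ = 1.51537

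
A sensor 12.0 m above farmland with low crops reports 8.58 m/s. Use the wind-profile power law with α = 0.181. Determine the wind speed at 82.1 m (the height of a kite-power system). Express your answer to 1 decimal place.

Power-law profile: V₂ = V₁ · (z₂/z₁)^α
V₂ = 8.58 × (82.1/12.0)^0.181 = 8.58 × (6.8417)^0.181
    = 8.58 × 1.4163 = 12.1521 m/s

12.2 m/s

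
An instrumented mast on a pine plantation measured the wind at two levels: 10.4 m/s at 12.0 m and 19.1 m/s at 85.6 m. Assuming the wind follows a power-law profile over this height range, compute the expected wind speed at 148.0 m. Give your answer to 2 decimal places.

First find α: α = ln(V₂/V₁)/ln(z₂/z₁) = ln(19.1/10.4)/ln(85.6/12.0) = 0.60788/1.96478 = 0.3094
Extrapolate from 85.6 m to 148.0 m: V₃ = 19.1 × (148.0/85.6)^0.3094 = 19.1 × 1.1846 = 22.6257 m/s

22.63 m/s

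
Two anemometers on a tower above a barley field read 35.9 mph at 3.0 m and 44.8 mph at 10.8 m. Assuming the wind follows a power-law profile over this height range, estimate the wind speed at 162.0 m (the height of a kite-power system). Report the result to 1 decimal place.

71.6 mph

First find α: α = ln(V₂/V₁)/ln(z₂/z₁) = ln(44.8/35.9)/ln(10.8/3.0) = 0.22147/1.28093 = 0.1729
Extrapolate from 10.8 m to 162.0 m: V₃ = 44.8 × (162.0/10.8)^0.1729 = 44.8 × 1.5971 = 71.5520 mph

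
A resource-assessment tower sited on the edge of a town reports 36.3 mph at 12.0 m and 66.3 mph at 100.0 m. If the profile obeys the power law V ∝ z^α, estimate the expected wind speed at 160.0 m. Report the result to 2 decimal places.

First find α: α = ln(V₂/V₁)/ln(z₂/z₁) = ln(66.3/36.3)/ln(100.0/12.0) = 0.60237/2.12026 = 0.2841
Extrapolate from 100.0 m to 160.0 m: V₃ = 66.3 × (160.0/100.0)^0.2841 = 66.3 × 1.1429 = 75.7713 mph

75.77 mph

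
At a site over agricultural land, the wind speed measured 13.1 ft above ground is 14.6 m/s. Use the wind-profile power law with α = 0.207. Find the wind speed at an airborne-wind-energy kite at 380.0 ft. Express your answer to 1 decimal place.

Power-law profile: V₂ = V₁ · (z₂/z₁)^α
V₂ = 14.6 × (380.0/13.1)^0.207 = 14.6 × (29.0076)^0.207
    = 14.6 × 2.0079 = 29.3152 m/s

29.3 m/s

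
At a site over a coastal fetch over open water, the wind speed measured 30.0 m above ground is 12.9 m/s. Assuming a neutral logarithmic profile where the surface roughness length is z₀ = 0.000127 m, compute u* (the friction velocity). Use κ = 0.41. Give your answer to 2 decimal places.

Log law: V(z) = (u*/κ) · ln(z/z₀) ⇒ u* = κ · V / ln(z/z₀)
u* = 0.41 × 12.9 / ln(30.0/0.000127) = 0.41 × 12.9 / 12.3725
   = 5.2890 / 12.3725 = 0.4275 m/s

u* ≈ 0.43 m/s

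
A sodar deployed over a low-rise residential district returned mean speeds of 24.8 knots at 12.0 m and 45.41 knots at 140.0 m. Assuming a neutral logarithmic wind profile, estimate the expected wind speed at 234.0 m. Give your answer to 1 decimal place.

49.7 knots

Log law: V ∝ ln(z/z₀). From the pair, with r = V₁/V₂ = 0.54614,
ln z₀ = (ln z₁ − r·ln z₂)/(1 − r) = (2.4849 − 0.54614×4.9416)/0.45386 = -0.4713 → z₀ = 0.6242 m
V₃ = V₁ · ln(z₃/z₀)/ln(z₁/z₀) = 24.8 × 5.9266/2.9562 = 49.7193 knots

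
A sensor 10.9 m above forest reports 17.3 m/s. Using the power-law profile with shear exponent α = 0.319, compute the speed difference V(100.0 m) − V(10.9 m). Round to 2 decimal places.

17.78 m/s

Power law: V₂ = V₁ · (z₂/z₁)^α = 17.3 × (9.1743)^0.319 = 35.0838 m/s
ΔV = 35.0838 − 17.3 = 17.7838 m/s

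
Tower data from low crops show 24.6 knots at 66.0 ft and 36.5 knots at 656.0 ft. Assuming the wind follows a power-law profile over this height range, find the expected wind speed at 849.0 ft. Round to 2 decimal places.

First find α: α = ln(V₂/V₁)/ln(z₂/z₁) = ln(36.5/24.6)/ln(656.0/66.0) = 0.39457/2.29651 = 0.1718
Extrapolate from 656.0 ft to 849.0 ft: V₃ = 36.5 × (849.0/656.0)^0.1718 = 36.5 × 1.0453 = 38.1537 knots

38.15 knots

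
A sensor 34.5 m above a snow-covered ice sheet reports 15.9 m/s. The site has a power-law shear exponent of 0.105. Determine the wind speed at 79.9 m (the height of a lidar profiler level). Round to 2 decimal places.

Power-law profile: V₂ = V₁ · (z₂/z₁)^α
V₂ = 15.9 × (79.9/34.5)^0.105 = 15.9 × (2.3159)^0.105
    = 15.9 × 1.0922 = 17.3657 m/s

17.37 m/s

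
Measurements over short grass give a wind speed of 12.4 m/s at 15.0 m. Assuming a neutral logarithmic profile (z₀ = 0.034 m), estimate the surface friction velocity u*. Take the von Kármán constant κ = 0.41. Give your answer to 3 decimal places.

Log law: V(z) = (u*/κ) · ln(z/z₀) ⇒ u* = κ · V / ln(z/z₀)
u* = 0.41 × 12.4 / ln(15.0/0.034) = 0.41 × 12.4 / 6.0894
   = 5.0840 / 6.0894 = 0.8349 m/s

u* ≈ 0.835 m/s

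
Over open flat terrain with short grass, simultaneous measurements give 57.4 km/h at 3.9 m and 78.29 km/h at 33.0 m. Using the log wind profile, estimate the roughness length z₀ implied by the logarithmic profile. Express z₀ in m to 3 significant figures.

z₀ ≈ 0.0110 m

Log law: V(z) ∝ ln(z/z₀). With r = V₁/V₂ = 57.4/78.29 = 0.73317,
r · ln(z₂/z₀) = ln(z₁/z₀) ⇒ ln z₀ = (ln z₁ − r·ln z₂)/(1 − r)
ln z₀ = (1.36098 − 0.73317×3.49651) / 0.26683 = -4.5069
z₀ = exp(-4.5069) = 0.01103 m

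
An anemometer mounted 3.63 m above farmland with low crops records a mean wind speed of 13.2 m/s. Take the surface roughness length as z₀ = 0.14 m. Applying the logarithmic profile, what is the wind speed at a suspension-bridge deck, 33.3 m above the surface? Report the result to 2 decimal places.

22.19 m/s

Log law: V(z) ∝ ln(z/z₀), so V₂/V₁ = ln(z₂/z₀) / ln(z₁/z₀).
ln(33.3/0.14) = 5.4717, ln(3.63/0.14) = 3.2553
V₂ = 13.2 × 5.4717/3.2553 = 13.2 × 1.6808 = 22.1869 m/s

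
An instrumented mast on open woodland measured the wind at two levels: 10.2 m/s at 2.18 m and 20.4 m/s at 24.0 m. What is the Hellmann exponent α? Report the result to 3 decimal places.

α ≈ 0.289

Power law: V₂/V₁ = (z₂/z₁)^α ⇒ α = ln(V₂/V₁) / ln(z₂/z₁)
α = ln(20.4/10.2) / ln(24.0/2.18) = ln(2.0000) / ln(11.0092)
  = 0.69315 / 2.39873 = 0.28896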